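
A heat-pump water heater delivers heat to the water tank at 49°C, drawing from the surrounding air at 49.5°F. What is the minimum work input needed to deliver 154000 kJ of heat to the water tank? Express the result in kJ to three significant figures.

In absolute terms T_C = 282.87 K and T_H = 322.15 K, so ΔT = 39.28 K.
The reversible limit is COP_HP = T_H/ΔT = 8.202, so W_min = Q_H/COP = Q_H·ΔT/T_H.
W_min = 154000 × 39.28/322.15 = 18780 kJ.

18800 kJ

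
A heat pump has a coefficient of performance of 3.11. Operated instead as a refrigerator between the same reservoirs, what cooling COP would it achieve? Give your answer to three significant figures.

Since Q_H = Q_C + W for any cycle, COP_R = Q_C/W = Q_H/W − 1.
COP_R = 3.11 − 1 = 2.11.

2.11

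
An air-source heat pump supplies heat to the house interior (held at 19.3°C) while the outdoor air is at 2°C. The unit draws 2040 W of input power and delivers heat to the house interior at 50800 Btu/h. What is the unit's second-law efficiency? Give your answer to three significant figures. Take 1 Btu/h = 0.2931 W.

0.432

Converting, Q̇_H = 50800 Btu/h = 14890 W, so COP_actual = Q̇_H/Ẇ = 14890/2040 = 7.299.
In absolute terms T_C = 275.15 K and T_H = 292.45 K, so ΔT = 17.30 K.
COP_Carnot = T_H/ΔT = 292.45/17.30 = 16.90.
η_II = COP_actual/COP_Carnot = 7.299/16.90 = 0.4318.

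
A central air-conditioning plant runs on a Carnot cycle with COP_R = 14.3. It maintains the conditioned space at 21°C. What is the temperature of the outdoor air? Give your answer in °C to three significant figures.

41.6 °C

COP_R = T_C/(T_H − T_C) gives T_H − T_C = T_C/COP.
With T_C = 294.15 K, T_H = 294.15 × (1 + 1/14.3) = 314.72 K.
Converting, 314.72 K = 41.57°C.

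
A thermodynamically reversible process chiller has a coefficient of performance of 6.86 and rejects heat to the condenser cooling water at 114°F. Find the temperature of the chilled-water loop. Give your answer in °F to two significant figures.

41 °F

For a Carnot refrigerator COP_R = T_C/(T_H − T_C), so T_C = COP·T_H/(1 + COP).
With T_H = 318.71 K, T_C = 6.86 × 318.71/7.860 = 278.16 K.
Converting, 278.16 K = 41.01°F.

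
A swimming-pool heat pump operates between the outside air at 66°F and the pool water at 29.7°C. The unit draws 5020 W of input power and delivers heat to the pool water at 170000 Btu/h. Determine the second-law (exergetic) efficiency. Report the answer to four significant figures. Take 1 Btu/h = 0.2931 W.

Converting, Q̇_H = 170000 Btu/h = 49830 W, so COP_actual = Q̇_H/Ẇ = 49830/5020 = 9.926.
In absolute terms T_C = 292.04 K and T_H = 302.85 K, so ΔT = 10.81 K.
COP_Carnot = T_H/ΔT = 302.85/10.81 = 28.01.
η_II = COP_actual/COP_Carnot = 9.926/28.01 = 0.3543.

0.3543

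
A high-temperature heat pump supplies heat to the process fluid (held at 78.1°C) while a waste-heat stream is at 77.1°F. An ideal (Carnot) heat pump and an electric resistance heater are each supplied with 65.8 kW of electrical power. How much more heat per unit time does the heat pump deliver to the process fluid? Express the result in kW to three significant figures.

370 kW

In absolute terms T_C = 298.21 K and T_H = 351.25 K, so ΔT = 53.04 K.
COP_Carnot = T_H/ΔT = 351.25/53.04 = 6.622.
The heat pump delivers Q̇_H = COP × Ẇ = 435.7 kW; the resistance heater delivers Ẇ = 65.80 kW.
Extra = (COP − 1)·Ẇ = 369.9 kW.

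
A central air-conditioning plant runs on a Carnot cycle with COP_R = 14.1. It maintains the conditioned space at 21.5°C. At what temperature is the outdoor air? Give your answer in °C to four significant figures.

42.40 °C

COP_R = T_C/(T_H − T_C) gives T_H − T_C = T_C/COP.
With T_C = 294.65 K, T_H = 294.65 × (1 + 1/14.1) = 315.55 K.
Converting, 315.55 K = 42.40°C.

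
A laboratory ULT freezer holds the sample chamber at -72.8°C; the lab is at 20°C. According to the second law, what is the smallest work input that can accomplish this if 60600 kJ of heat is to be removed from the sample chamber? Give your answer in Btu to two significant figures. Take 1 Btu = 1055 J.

27000 Btu

In absolute terms T_C = 200.35 K and T_H = 293.15 K, so ΔT = 92.80 K.
The reversible limit is COP_R = T_C/ΔT = 2.159, so W_min = Q_C/COP = Q_C·ΔT/T_C.
W_min = 60600 × 92.80/200.35 = 28070 kJ = 26610 Btu.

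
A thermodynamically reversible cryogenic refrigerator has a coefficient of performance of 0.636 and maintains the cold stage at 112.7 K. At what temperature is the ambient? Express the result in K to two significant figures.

COP_R = T_C/(T_H − T_C) gives T_H − T_C = T_C/COP.
With T_C = 112.70 K, T_H = 112.70 × (1 + 1/0.636) = 289.90 K.

290 K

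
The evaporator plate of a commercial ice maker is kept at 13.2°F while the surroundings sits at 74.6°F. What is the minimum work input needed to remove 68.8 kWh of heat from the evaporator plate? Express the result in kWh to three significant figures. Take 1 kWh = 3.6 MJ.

In absolute terms T_C = 262.71 K and T_H = 296.82 K, so ΔT = 34.11 K.
The reversible limit is COP_R = T_C/ΔT = 7.701, so W_min = Q_C/COP = Q_C·ΔT/T_C.
W_min = 68.80 × 34.11/262.71 = 8.933 kWh.

8.93 kWh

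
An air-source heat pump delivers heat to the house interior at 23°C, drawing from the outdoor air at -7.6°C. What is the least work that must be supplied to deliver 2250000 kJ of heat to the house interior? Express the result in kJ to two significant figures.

In absolute terms T_C = 265.55 K and T_H = 296.15 K, so ΔT = 30.60 K.
The reversible limit is COP_HP = T_H/ΔT = 9.678, so W_min = Q_H/COP = Q_H·ΔT/T_H.
W_min = 2250000 × 30.60/296.15 = 232500 kJ.

230000 kJ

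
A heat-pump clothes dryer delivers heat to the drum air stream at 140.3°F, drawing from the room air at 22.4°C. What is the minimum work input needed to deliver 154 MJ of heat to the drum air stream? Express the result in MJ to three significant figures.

In absolute terms T_C = 295.55 K and T_H = 333.32 K, so ΔT = 37.77 K.
The reversible limit is COP_HP = T_H/ΔT = 8.826, so W_min = Q_H/COP = Q_H·ΔT/T_H.
W_min = 154.0 × 37.77/333.32 = 17.45 MJ.

17.4 MJ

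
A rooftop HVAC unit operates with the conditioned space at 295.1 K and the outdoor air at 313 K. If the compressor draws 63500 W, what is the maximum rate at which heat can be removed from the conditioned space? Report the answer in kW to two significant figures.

1000 kW

The reservoir spacing is ΔT = 313 − 295.1 = 17.90 K.
COP_Carnot = T_C/ΔT = 295.10/17.90 = 16.49.
Q̇_max = COP_Carnot × Ẇ = 16.49 × 63500 W = 1047000 W = 1047 kW.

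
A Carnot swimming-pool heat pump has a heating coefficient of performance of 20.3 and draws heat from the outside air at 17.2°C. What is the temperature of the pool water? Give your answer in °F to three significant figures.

COP_HP = T_H/(T_H − T_C) rearranges to T_H = COP·T_C/(COP − 1).
With T_C = 290.35 K, T_H = 20.3 × 290.35/19.30 = 305.39 K.
Converting, 305.39 K = 90.04°F.

90.0 °F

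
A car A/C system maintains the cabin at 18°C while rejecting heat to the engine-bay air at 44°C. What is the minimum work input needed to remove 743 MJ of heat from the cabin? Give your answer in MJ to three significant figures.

66.4 MJ

In absolute terms T_C = 291.15 K and T_H = 317.15 K, so ΔT = 26.00 K.
The reversible limit is COP_R = T_C/ΔT = 11.20, so W_min = Q_C/COP = Q_C·ΔT/T_C.
W_min = 743.0 × 26.00/291.15 = 66.35 MJ.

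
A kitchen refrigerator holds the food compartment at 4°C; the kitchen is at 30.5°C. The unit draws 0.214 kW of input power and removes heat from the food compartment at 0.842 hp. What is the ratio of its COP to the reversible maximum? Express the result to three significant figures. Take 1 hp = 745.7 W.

0.281

Converting, Q̇_C = 0.8420 hp = 0.6279 kW, so COP_actual = Q̇_C/Ẇ = 0.6279/0.2140 = 2.934.
In absolute terms T_C = 277.15 K and T_H = 303.65 K, so ΔT = 26.50 K.
COP_Carnot = T_C/ΔT = 277.15/26.50 = 10.46.
η_II = COP_actual/COP_Carnot = 2.934/10.46 = 0.2805.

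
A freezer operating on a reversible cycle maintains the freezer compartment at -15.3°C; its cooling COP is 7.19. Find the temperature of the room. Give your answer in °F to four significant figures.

COP_R = T_C/(T_H − T_C) gives T_H − T_C = T_C/COP.
With T_C = 257.85 K, T_H = 257.85 × (1 + 1/7.19) = 293.71 K.
Converting, 293.71 K = 69.01°F.

69.01 °F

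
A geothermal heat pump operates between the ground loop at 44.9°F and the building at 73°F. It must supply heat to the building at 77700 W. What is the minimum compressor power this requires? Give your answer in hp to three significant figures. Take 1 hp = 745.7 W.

In absolute terms T_C = 280.32 K and T_H = 295.93 K, so ΔT = 15.61 K.
COP_Carnot = T_H/ΔT = 295.93/15.61 = 18.96.
Ẇ_min = Q̇/COP_Carnot = 77700/18.96 = 4099 W = 5.497 hp.

5.50 hp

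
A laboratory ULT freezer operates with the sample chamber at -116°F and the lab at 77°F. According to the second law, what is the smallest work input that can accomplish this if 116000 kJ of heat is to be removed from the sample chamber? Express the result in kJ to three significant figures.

In absolute terms T_C = 190.93 K and T_H = 298.15 K, so ΔT = 107.2 K.
The reversible limit is COP_R = T_C/ΔT = 1.781, so W_min = Q_C/COP = Q_C·ΔT/T_C.
W_min = 116000 × 107.2/190.93 = 65140 kJ.

65100 kJ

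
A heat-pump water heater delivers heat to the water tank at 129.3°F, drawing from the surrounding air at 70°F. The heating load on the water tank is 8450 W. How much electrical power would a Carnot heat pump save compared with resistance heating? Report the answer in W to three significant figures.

7600 W

In absolute terms T_C = 294.26 K and T_H = 327.21 K, so ΔT = 32.94 K.
COP_Carnot = T_H/ΔT = 327.21/32.94 = 9.932.
Resistance heating needs Ẇ_res = Q̇_H = 8450 W; the reversible heat pump needs only Ẇ_hp = Q̇_H/COP = 850.8 W.
Saving = 8450 − 850.8 = 7599 W.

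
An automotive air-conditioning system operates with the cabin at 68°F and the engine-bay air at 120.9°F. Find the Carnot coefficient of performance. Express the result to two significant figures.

10

In absolute terms T_C = 293.15 K and T_H = 322.54 K, so ΔT = 29.39 K.
For a reversible cycle, COP_Carnot = T_C/ΔT = 293.15/29.39 = 9.975.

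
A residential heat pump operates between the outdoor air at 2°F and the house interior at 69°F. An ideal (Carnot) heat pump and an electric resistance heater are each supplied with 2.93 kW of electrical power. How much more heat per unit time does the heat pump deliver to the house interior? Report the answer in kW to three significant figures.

20.2 kW

In absolute terms T_C = 256.48 K and T_H = 293.71 K, so ΔT = 37.22 K.
COP_Carnot = T_H/ΔT = 293.71/37.22 = 7.891.
The heat pump delivers Q̇_H = COP × Ẇ = 23.12 kW; the resistance heater delivers Ẇ = 2.930 kW.
Extra = (COP − 1)·Ẇ = 20.19 kW.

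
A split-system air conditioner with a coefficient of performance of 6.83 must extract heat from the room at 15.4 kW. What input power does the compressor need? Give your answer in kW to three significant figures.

2.25 kW

Ẇ = Q̇_C/COP = 15.40/6.83 = 2.255 kW.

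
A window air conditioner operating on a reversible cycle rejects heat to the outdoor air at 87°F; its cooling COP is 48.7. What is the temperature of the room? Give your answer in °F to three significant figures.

76.0 °F

For a Carnot refrigerator COP_R = T_C/(T_H − T_C), so T_C = COP·T_H/(1 + COP).
With T_H = 303.71 K, T_C = 48.7 × 303.71/49.70 = 297.59 K.
Converting, 297.59 K = 76.00°F.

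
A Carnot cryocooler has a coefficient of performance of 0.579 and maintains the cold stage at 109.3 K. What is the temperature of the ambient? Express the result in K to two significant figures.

300 K

COP_R = T_C/(T_H − T_C) gives T_H − T_C = T_C/COP.
With T_C = 109.30 K, T_H = 109.30 × (1 + 1/0.579) = 298.07 K.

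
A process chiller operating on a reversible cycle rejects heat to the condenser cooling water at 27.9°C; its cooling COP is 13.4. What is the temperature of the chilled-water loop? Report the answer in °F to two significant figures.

For a Carnot refrigerator COP_R = T_C/(T_H − T_C), so T_C = COP·T_H/(1 + COP).
With T_H = 301.05 K, T_C = 13.4 × 301.05/14.40 = 280.14 K.
Converting, 280.14 K = 44.59°F.

45 °F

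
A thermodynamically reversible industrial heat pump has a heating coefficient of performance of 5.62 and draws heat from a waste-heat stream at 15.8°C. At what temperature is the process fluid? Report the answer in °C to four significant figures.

COP_HP = T_H/(T_H − T_C) rearranges to T_H = COP·T_C/(COP − 1).
With T_C = 288.95 K, T_H = 5.62 × 288.95/4.620 = 351.49 K.
Converting, 351.49 K = 78.34°C.

78.34 °C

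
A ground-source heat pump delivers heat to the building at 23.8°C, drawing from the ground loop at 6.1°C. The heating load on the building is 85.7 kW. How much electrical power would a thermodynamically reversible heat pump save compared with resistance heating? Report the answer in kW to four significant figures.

In absolute terms T_C = 279.25 K and T_H = 296.95 K, so ΔT = 17.70 K.
COP_Carnot = T_H/ΔT = 296.95/17.70 = 16.78.
Resistance heating needs Ẇ_res = Q̇_H = 85.70 kW; the reversible heat pump needs only Ẇ_hp = Q̇_H/COP = 5.108 kW.
Saving = 85.70 − 5.108 = 80.59 kW.

80.59 kW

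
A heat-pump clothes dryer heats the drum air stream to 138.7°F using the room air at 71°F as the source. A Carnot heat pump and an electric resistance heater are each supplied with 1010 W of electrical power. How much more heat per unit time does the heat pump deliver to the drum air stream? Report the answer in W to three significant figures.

7920 W

In absolute terms T_C = 294.82 K and T_H = 332.43 K, so ΔT = 37.61 K.
COP_Carnot = T_H/ΔT = 332.43/37.61 = 8.839.
The heat pump delivers Q̇_H = COP × Ẇ = 8927 W; the resistance heater delivers Ẇ = 1010 W.
Extra = (COP − 1)·Ẇ = 7917 W.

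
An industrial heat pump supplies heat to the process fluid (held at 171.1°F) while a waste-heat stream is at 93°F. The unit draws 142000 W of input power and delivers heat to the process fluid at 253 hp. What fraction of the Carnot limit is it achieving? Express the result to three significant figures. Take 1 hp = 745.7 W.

Converting, Q̇_H = 253.0 hp = 188700 W, so COP_actual = Q̇_H/Ẇ = 188700/142000 = 1.329.
In absolute terms T_C = 307.04 K and T_H = 350.43 K, so ΔT = 43.39 K.
COP_Carnot = T_H/ΔT = 350.43/43.39 = 8.076.
η_II = COP_actual/COP_Carnot = 1.329/8.076 = 0.1645.

0.165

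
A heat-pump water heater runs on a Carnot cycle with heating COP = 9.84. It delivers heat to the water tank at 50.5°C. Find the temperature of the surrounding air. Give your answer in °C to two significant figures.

18 °C

COP_HP = T_H/(T_H − T_C) gives T_H − T_C = T_H/COP.
With T_H = 323.65 K, T_C = 323.65 × (1 − 1/9.84) = 290.76 K.
Converting, 290.76 K = 17.61°C.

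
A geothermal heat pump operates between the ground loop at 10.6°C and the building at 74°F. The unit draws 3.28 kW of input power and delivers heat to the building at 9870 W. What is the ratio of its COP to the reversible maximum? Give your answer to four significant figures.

0.1292

Converting, Q̇_H = 9870 W = 9.870 kW, so COP_actual = Q̇_H/Ẇ = 9.870/3.280 = 3.009.
In absolute terms T_C = 283.75 K and T_H = 296.48 K, so ΔT = 12.73 K.
COP_Carnot = T_H/ΔT = 296.48/12.73 = 23.28.
η_II = COP_actual/COP_Carnot = 3.009/23.28 = 0.1292.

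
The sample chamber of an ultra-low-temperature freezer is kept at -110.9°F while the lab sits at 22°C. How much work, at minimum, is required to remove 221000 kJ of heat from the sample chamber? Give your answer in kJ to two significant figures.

In absolute terms T_C = 193.76 K and T_H = 295.15 K, so ΔT = 101.4 K.
The reversible limit is COP_R = T_C/ΔT = 1.911, so W_min = Q_C/COP = Q_C·ΔT/T_C.
W_min = 221000 × 101.4/193.76 = 115600 kJ.

120000 kJ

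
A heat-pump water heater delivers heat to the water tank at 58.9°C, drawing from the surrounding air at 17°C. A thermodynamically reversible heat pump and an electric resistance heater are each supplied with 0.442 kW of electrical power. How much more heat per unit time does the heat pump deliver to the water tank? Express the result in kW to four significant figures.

3.061 kW

In absolute terms T_C = 290.15 K and T_H = 332.05 K, so ΔT = 41.90 K.
COP_Carnot = T_H/ΔT = 332.05/41.90 = 7.925.
The heat pump delivers Q̇_H = COP × Ẇ = 3.503 kW; the resistance heater delivers Ẇ = 0.4420 kW.
Extra = (COP − 1)·Ẇ = 3.061 kW.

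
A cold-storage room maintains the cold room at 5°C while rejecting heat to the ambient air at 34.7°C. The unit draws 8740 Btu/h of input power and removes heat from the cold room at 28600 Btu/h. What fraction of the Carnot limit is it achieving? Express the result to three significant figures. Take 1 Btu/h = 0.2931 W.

COP_actual = Q̇_C/Ẇ = 28600/8740 = 3.272.
In absolute terms T_C = 278.15 K and T_H = 307.85 K, so ΔT = 29.70 K.
COP_Carnot = T_C/ΔT = 278.15/29.70 = 9.365.
η_II = COP_actual/COP_Carnot = 3.272/9.365 = 0.3494.

0.349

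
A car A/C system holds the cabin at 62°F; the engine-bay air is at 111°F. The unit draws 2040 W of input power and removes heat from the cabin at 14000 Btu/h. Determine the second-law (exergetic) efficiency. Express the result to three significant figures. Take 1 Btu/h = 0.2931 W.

0.189

Converting, Q̇_C = 14000 Btu/h = 4103 W, so COP_actual = Q̇_C/Ẇ = 4103/2040 = 2.011.
In absolute terms T_C = 289.82 K and T_H = 317.04 K, so ΔT = 27.22 K.
COP_Carnot = T_C/ΔT = 289.82/27.22 = 10.65.
η_II = COP_actual/COP_Carnot = 2.011/10.65 = 0.1889.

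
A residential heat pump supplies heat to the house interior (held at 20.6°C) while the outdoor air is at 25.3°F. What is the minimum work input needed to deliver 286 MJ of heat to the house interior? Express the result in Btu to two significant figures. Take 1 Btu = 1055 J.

22000 Btu

In absolute terms T_C = 269.43 K and T_H = 293.75 K, so ΔT = 24.32 K.
The reversible limit is COP_HP = T_H/ΔT = 12.08, so W_min = Q_H/COP = Q_H·ΔT/T_H.
W_min = 286.0 × 24.32/293.75 = 23.68 MJ = 22450 Btu.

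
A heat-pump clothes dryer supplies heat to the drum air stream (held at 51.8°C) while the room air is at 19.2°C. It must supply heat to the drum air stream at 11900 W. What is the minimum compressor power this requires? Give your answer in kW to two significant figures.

1.2 kW

In absolute terms T_C = 292.35 K and T_H = 324.95 K, so ΔT = 32.60 K.
COP_Carnot = T_H/ΔT = 324.95/32.60 = 9.968.
Ẇ_min = Q̇/COP_Carnot = 11900/9.968 = 1194 W = 1.194 kW.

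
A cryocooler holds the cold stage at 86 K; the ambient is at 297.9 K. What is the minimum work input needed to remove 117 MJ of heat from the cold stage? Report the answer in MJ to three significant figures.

The reservoir spacing is ΔT = 297.9 − 86 = 211.9 K.
The reversible limit is COP_R = T_C/ΔT = 0.4059, so W_min = Q_C/COP = Q_C·ΔT/T_C.
W_min = 117.0 × 211.9/86.00 = 288.3 MJ.

288 MJ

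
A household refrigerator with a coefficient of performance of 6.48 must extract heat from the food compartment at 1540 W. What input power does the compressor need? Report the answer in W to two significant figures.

240 W

Ẇ = Q̇_C/COP = 1540/6.48 = 237.7 W.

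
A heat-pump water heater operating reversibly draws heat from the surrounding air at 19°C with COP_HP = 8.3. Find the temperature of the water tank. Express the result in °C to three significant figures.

COP_HP = T_H/(T_H − T_C) rearranges to T_H = COP·T_C/(COP − 1).
With T_C = 292.15 K, T_H = 8.3 × 292.15/7.300 = 332.17 K.
Converting, 332.17 K = 59.02°C.

59.0 °C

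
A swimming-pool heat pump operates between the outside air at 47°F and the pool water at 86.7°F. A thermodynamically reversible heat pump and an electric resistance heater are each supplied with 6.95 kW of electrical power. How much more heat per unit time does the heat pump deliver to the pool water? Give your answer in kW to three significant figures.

In absolute terms T_C = 281.48 K and T_H = 303.54 K, so ΔT = 22.06 K.
COP_Carnot = T_H/ΔT = 303.54/22.06 = 13.76.
The heat pump delivers Q̇_H = COP × Ẇ = 95.65 kW; the resistance heater delivers Ẇ = 6.950 kW.
Extra = (COP − 1)·Ẇ = 88.70 kW.

88.7 kW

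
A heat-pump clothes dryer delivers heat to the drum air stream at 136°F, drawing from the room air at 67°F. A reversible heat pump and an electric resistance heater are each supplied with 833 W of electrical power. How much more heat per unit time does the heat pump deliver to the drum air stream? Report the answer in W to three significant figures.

6360 W

In absolute terms T_C = 292.59 K and T_H = 330.93 K, so ΔT = 38.33 K.
COP_Carnot = T_H/ΔT = 330.93/38.33 = 8.633.
The heat pump delivers Q̇_H = COP × Ẇ = 7191 W; the resistance heater delivers Ẇ = 833.0 W.
Extra = (COP − 1)·Ẇ = 6358 W.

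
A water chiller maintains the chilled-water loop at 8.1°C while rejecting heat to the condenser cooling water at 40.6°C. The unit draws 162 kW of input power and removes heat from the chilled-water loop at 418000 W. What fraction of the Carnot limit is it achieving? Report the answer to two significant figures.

Converting, Q̇_C = 418000 W = 418.0 kW, so COP_actual = Q̇_C/Ẇ = 418.0/162.0 = 2.580.
In absolute terms T_C = 281.25 K and T_H = 313.75 K, so ΔT = 32.50 K.
COP_Carnot = T_C/ΔT = 281.25/32.50 = 8.654.
η_II = COP_actual/COP_Carnot = 2.580/8.654 = 0.2982.

0.30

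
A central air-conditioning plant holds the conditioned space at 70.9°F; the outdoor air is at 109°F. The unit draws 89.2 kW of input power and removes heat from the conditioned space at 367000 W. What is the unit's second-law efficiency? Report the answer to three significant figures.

Converting, Q̇_C = 367000 W = 367.0 kW, so COP_actual = Q̇_C/Ẇ = 367.0/89.20 = 4.114.
In absolute terms T_C = 294.76 K and T_H = 315.93 K, so ΔT = 21.17 K.
COP_Carnot = T_C/ΔT = 294.76/21.17 = 13.93.
η_II = COP_actual/COP_Carnot = 4.114/13.93 = 0.2954.

0.295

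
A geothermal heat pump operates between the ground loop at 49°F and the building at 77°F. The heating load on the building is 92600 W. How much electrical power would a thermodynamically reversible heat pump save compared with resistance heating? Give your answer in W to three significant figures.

In absolute terms T_C = 282.59 K and T_H = 298.15 K, so ΔT = 15.56 K.
COP_Carnot = T_H/ΔT = 298.15/15.56 = 19.17.
Resistance heating needs Ẇ_res = Q̇_H = 92600 W; the reversible heat pump needs only Ẇ_hp = Q̇_H/COP = 4831 W.
Saving = 92600 − 4831 = 87770 W.

87800 W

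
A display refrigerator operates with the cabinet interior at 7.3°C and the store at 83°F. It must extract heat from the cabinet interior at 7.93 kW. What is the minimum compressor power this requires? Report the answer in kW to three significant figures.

In absolute terms T_C = 280.45 K and T_H = 301.48 K, so ΔT = 21.03 K.
COP_Carnot = T_C/ΔT = 280.45/21.03 = 13.33.
Ẇ_min = Q̇/COP_Carnot = 7.930/13.33 = 0.5947 kW.

0.595 kW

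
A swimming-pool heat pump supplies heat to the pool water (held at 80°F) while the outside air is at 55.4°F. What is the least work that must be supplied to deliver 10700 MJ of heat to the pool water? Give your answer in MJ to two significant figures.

490 MJ

In absolute terms T_C = 286.15 K and T_H = 299.82 K, so ΔT = 13.67 K.
The reversible limit is COP_HP = T_H/ΔT = 21.94, so W_min = Q_H/COP = Q_H·ΔT/T_H.
W_min = 10700 × 13.67/299.82 = 487.7 MJ.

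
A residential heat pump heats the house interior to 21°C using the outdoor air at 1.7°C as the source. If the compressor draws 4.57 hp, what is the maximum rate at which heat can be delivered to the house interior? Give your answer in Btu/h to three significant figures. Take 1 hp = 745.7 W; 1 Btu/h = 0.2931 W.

177000 Btu/h

In absolute terms T_C = 274.85 K and T_H = 294.15 K, so ΔT = 19.30 K.
COP_Carnot = T_H/ΔT = 294.15/19.30 = 15.24.
Q̇_max = COP_Carnot × Ẇ = 15.24 × 4.570 hp = 69.65 hp = 177200 Btu/h.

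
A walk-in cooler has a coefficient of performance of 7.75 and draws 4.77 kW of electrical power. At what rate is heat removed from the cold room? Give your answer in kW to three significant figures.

37.0 kW

Q̇_C = COP × Ẇ = 7.75 × 4.770 = 36.97 kW.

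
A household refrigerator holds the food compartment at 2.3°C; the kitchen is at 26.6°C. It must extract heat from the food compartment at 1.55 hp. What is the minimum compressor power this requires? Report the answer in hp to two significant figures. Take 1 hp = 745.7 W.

In absolute terms T_C = 275.45 K and T_H = 299.75 K, so ΔT = 24.30 K.
COP_Carnot = T_C/ΔT = 275.45/24.30 = 11.34.
Ẇ_min = Q̇/COP_Carnot = 1.550/11.34 = 0.1367 hp.

0.14 hp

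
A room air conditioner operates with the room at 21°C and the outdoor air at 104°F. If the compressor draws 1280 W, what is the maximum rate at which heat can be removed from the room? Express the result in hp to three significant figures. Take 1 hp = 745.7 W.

In absolute terms T_C = 294.15 K and T_H = 313.15 K, so ΔT = 19.00 K.
COP_Carnot = T_C/ΔT = 294.15/19.00 = 15.48.
Q̇_max = COP_Carnot × Ẇ = 15.48 × 1280 W = 19820 W = 26.57 hp.

26.6 hp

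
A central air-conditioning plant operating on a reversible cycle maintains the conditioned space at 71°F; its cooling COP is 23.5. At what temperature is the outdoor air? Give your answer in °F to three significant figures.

COP_R = T_C/(T_H − T_C) gives T_H − T_C = T_C/COP.
With T_C = 294.82 K, T_H = 294.82 × (1 + 1/23.5) = 307.36 K.
Converting, 307.36 K = 93.58°F.

93.6 °F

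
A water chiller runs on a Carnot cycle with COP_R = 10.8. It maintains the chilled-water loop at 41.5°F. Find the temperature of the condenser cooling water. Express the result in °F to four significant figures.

COP_R = T_C/(T_H − T_C) gives T_H − T_C = T_C/COP.
With T_C = 278.43 K, T_H = 278.43 × (1 + 1/10.8) = 304.21 K.
Converting, 304.21 K = 87.90°F.

87.90 °F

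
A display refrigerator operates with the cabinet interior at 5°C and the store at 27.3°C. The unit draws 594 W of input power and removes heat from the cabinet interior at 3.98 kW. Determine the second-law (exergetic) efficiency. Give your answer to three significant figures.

Converting, Q̇_C = 3.980 kW = 3980 W, so COP_actual = Q̇_C/Ẇ = 3980/594.0 = 6.700.
In absolute terms T_C = 278.15 K and T_H = 300.45 K, so ΔT = 22.30 K.
COP_Carnot = T_C/ΔT = 278.15/22.30 = 12.47.
η_II = COP_actual/COP_Carnot = 6.700/12.47 = 0.5372.

0.537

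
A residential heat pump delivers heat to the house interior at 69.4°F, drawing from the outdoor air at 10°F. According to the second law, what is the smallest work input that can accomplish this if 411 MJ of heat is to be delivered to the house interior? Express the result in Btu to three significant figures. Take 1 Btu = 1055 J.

43700 Btu

In absolute terms T_C = 260.93 K and T_H = 293.93 K, so ΔT = 33.00 K.
The reversible limit is COP_HP = T_H/ΔT = 8.907, so W_min = Q_H/COP = Q_H·ΔT/T_H.
W_min = 411.0 × 33.00/293.93 = 46.14 MJ = 43740 Btu.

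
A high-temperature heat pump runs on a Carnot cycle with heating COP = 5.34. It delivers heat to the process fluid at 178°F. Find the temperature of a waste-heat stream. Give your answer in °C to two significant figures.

COP_HP = T_H/(T_H − T_C) gives T_H − T_C = T_H/COP.
With T_H = 354.26 K, T_C = 354.26 × (1 − 1/5.34) = 287.92 K.
Converting, 287.92 K = 14.77°C.

15 °C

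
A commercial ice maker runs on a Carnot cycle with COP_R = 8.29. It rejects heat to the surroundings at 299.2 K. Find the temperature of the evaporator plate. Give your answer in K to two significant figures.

For a Carnot refrigerator COP_R = T_C/(T_H − T_C), so T_C = COP·T_H/(1 + COP).
With T_H = 299.20 K, T_C = 8.29 × 299.20/9.290 = 266.99 K.

270 K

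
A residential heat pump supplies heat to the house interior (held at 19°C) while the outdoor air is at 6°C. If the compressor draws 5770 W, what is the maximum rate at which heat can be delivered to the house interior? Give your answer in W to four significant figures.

129700 W

In absolute terms T_C = 279.15 K and T_H = 292.15 K, so ΔT = 13.00 K.
COP_Carnot = T_H/ΔT = 292.15/13.00 = 22.47.
Q̇_max = COP_Carnot × Ẇ = 22.47 × 5770 W = 129700 W.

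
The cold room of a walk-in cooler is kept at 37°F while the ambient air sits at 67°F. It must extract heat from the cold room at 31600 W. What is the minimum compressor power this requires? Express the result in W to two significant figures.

1900 W

In absolute terms T_C = 275.93 K and T_H = 292.59 K, so ΔT = 16.67 K.
COP_Carnot = T_C/ΔT = 275.93/16.67 = 16.56.
Ẇ_min = Q̇/COP_Carnot = 31600/16.56 = 1909 W.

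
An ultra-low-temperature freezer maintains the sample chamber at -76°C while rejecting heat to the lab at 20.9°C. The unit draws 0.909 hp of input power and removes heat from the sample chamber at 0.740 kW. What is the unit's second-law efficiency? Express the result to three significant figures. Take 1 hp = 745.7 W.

0.537

Converting, Q̇_C = 0.7400 kW = 0.9924 hp, so COP_actual = Q̇_C/Ẇ = 0.9924/0.9090 = 1.092.
In absolute terms T_C = 197.15 K and T_H = 294.05 K, so ΔT = 96.90 K.
COP_Carnot = T_C/ΔT = 197.15/96.90 = 2.035.
η_II = COP_actual/COP_Carnot = 1.092/2.035 = 0.5366.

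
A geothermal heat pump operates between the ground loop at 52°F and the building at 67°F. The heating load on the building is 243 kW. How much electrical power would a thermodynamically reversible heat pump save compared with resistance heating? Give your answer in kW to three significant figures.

In absolute terms T_C = 284.26 K and T_H = 292.59 K, so ΔT = 8.333 K.
COP_Carnot = T_H/ΔT = 292.59/8.333 = 35.11.
Resistance heating needs Ẇ_res = Q̇_H = 243.0 kW; the reversible heat pump needs only Ẇ_hp = Q̇_H/COP = 6.921 kW.
Saving = 243.0 − 6.921 = 236.1 kW.

236 kW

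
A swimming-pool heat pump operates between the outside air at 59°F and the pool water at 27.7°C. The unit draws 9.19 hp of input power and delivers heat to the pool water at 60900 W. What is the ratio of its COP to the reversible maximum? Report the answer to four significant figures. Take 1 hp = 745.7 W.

0.3751

Converting, Q̇_H = 60900 W = 81.67 hp, so COP_actual = Q̇_H/Ẇ = 81.67/9.190 = 8.887.
In absolute terms T_C = 288.15 K and T_H = 300.85 K, so ΔT = 12.70 K.
COP_Carnot = T_H/ΔT = 300.85/12.70 = 23.69.
η_II = COP_actual/COP_Carnot = 8.887/23.69 = 0.3751.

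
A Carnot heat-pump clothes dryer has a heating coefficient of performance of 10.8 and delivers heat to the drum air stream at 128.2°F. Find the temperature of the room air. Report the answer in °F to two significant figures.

74 °F

COP_HP = T_H/(T_H − T_C) gives T_H − T_C = T_H/COP.
With T_H = 326.59 K, T_C = 326.59 × (1 − 1/10.8) = 296.35 K.
Converting, 296.35 K = 73.77°F.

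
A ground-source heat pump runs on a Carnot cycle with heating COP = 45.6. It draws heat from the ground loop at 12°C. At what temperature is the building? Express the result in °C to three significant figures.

18.4 °C

COP_HP = T_H/(T_H − T_C) rearranges to T_H = COP·T_C/(COP − 1).
With T_C = 285.15 K, T_H = 45.6 × 285.15/44.60 = 291.54 K.
Converting, 291.54 K = 18.39°C.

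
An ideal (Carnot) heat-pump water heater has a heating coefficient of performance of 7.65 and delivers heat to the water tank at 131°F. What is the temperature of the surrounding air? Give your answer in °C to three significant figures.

COP_HP = T_H/(T_H − T_C) gives T_H − T_C = T_H/COP.
With T_H = 328.15 K, T_C = 328.15 × (1 − 1/7.65) = 285.25 K.
Converting, 285.25 K = 12.10°C.

12.1 °C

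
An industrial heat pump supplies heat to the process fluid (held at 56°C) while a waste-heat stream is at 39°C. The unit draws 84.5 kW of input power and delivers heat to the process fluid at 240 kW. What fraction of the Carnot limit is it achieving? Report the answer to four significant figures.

0.1467

COP_actual = Q̇_H/Ẇ = 240.0/84.50 = 2.840.
In absolute terms T_C = 312.15 K and T_H = 329.15 K, so ΔT = 17.00 K.
COP_Carnot = T_H/ΔT = 329.15/17.00 = 19.36.
η_II = COP_actual/COP_Carnot = 2.840/19.36 = 0.1467.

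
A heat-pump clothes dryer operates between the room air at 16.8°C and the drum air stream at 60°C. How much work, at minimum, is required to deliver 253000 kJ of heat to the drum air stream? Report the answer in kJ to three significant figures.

32800 kJ

In absolute terms T_C = 289.95 K and T_H = 333.15 K, so ΔT = 43.20 K.
The reversible limit is COP_HP = T_H/ΔT = 7.712, so W_min = Q_H/COP = Q_H·ΔT/T_H.
W_min = 253000 × 43.20/333.15 = 32810 kJ.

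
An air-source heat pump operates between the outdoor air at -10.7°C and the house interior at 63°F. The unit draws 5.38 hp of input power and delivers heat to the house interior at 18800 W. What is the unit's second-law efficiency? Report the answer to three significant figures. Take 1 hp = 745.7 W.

0.451

Converting, Q̇_H = 18800 W = 25.21 hp, so COP_actual = Q̇_H/Ẇ = 25.21/5.380 = 4.686.
In absolute terms T_C = 262.45 K and T_H = 290.37 K, so ΔT = 27.92 K.
COP_Carnot = T_H/ΔT = 290.37/27.92 = 10.40.
η_II = COP_actual/COP_Carnot = 4.686/10.40 = 0.4506.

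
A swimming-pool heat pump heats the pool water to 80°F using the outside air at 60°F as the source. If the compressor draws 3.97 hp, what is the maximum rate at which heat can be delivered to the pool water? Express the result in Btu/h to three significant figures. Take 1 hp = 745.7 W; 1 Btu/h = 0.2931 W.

273000 Btu/h

In absolute terms T_C = 288.71 K and T_H = 299.82 K, so ΔT = 11.11 K.
COP_Carnot = T_H/ΔT = 299.82/11.11 = 26.98.
Q̇_max = COP_Carnot × Ẇ = 26.98 × 3.970 hp = 107.1 hp = 272500 Btu/h.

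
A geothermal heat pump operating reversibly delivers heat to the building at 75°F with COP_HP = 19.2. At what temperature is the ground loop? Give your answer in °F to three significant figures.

47.2 °F

COP_HP = T_H/(T_H − T_C) gives T_H − T_C = T_H/COP.
With T_H = 297.04 K, T_C = 297.04 × (1 − 1/19.2) = 281.57 K.
Converting, 281.57 K = 47.15°F.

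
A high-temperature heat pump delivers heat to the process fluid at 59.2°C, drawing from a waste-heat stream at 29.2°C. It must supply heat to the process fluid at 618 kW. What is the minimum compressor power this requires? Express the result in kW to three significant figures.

In absolute terms T_C = 302.35 K and T_H = 332.35 K, so ΔT = 30.00 K.
COP_Carnot = T_H/ΔT = 332.35/30.00 = 11.08.
Ẇ_min = Q̇/COP_Carnot = 618.0/11.08 = 55.78 kW.

55.8 kW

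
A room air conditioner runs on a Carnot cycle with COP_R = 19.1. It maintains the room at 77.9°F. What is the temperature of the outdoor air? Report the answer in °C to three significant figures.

41.1 °C

COP_R = T_C/(T_H − T_C) gives T_H − T_C = T_C/COP.
With T_C = 298.65 K, T_H = 298.65 × (1 + 1/19.1) = 314.29 K.
Converting, 314.29 K = 41.14°C.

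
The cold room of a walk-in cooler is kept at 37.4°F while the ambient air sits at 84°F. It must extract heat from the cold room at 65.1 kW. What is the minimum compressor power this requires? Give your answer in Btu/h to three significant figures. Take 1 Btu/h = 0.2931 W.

In absolute terms T_C = 276.15 K and T_H = 302.04 K, so ΔT = 25.89 K.
COP_Carnot = T_C/ΔT = 276.15/25.89 = 10.67.
Ẇ_min = Q̇/COP_Carnot = 65.10/10.67 = 6.103 kW = 20820 Btu/h.

20800 Btu/h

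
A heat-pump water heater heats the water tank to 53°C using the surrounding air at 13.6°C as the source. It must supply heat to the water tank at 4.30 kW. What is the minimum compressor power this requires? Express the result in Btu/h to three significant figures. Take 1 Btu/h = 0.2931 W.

1770 Btu/h

In absolute terms T_C = 286.75 K and T_H = 326.15 K, so ΔT = 39.40 K.
COP_Carnot = T_H/ΔT = 326.15/39.40 = 8.278.
Ẇ_min = Q̇/COP_Carnot = 4.300/8.278 = 0.5195 kW = 1772 Btu/h.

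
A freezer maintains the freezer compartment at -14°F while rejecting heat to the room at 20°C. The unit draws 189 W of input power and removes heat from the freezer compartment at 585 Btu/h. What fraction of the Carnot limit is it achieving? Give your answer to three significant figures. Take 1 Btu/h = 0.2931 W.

0.167

Converting, Q̇_C = 585.0 Btu/h = 171.5 W, so COP_actual = Q̇_C/Ẇ = 171.5/189.0 = 0.9072.
In absolute terms T_C = 247.59 K and T_H = 293.15 K, so ΔT = 45.56 K.
COP_Carnot = T_C/ΔT = 247.59/45.56 = 5.435.
η_II = COP_actual/COP_Carnot = 0.9072/5.435 = 0.1669.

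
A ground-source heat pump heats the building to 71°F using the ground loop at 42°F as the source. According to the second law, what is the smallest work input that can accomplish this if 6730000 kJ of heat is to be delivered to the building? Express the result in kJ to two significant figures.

In absolute terms T_C = 278.71 K and T_H = 294.82 K, so ΔT = 16.11 K.
The reversible limit is COP_HP = T_H/ΔT = 18.30, so W_min = Q_H/COP = Q_H·ΔT/T_H.
W_min = 6730000 × 16.11/294.82 = 367800 kJ.

370000 kJ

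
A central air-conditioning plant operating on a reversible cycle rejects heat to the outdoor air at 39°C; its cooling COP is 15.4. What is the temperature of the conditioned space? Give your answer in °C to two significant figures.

20 °C

For a Carnot refrigerator COP_R = T_C/(T_H − T_C), so T_C = COP·T_H/(1 + COP).
With T_H = 312.15 K, T_C = 15.4 × 312.15/16.40 = 293.12 K.
Converting, 293.12 K = 19.97°C.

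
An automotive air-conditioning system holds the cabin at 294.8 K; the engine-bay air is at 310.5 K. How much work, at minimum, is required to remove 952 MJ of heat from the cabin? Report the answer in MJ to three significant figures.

50.7 MJ

The reservoir spacing is ΔT = 310.5 − 294.8 = 15.70 K.
The reversible limit is COP_R = T_C/ΔT = 18.78, so W_min = Q_C/COP = Q_C·ΔT/T_C.
W_min = 952.0 × 15.70/294.80 = 50.70 MJ.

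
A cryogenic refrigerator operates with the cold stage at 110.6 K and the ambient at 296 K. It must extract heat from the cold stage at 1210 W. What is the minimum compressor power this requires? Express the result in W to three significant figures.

The reservoir spacing is ΔT = 296 − 110.6 = 185.4 K.
COP_Carnot = T_C/ΔT = 110.60/185.4 = 0.5965.
Ẇ_min = Q̇/COP_Carnot = 1210/0.5965 = 2028 W.

2030 W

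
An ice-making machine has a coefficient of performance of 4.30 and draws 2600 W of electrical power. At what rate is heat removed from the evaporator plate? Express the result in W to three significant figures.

Q̇_C = COP × Ẇ = 4.30 × 2600 = 11180 W.

11200 W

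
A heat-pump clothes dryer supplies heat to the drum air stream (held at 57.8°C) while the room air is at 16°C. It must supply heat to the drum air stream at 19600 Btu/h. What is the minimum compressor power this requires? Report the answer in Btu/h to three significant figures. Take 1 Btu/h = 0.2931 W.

In absolute terms T_C = 289.15 K and T_H = 330.95 K, so ΔT = 41.80 K.
COP_Carnot = T_H/ΔT = 330.95/41.80 = 7.917.
Ẇ_min = Q̇/COP_Carnot = 19600/7.917 = 2476 Btu/h.

2480 Btu/h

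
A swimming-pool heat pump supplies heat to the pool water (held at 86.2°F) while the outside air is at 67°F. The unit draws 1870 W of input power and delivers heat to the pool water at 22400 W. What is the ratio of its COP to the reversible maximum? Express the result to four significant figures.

COP_actual = Q̇_H/Ẇ = 22400/1870 = 11.98.
In absolute terms T_C = 292.59 K and T_H = 303.26 K, so ΔT = 10.67 K.
COP_Carnot = T_H/ΔT = 303.26/10.67 = 28.43.
η_II = COP_actual/COP_Carnot = 11.98/28.43 = 0.4213.

0.4213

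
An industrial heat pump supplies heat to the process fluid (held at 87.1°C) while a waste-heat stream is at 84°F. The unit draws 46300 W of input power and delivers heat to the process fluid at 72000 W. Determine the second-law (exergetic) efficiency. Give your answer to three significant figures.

COP_actual = Q̇_H/Ẇ = 72000/46300 = 1.555.
In absolute terms T_C = 302.04 K and T_H = 360.25 K, so ΔT = 58.21 K.
COP_Carnot = T_H/ΔT = 360.25/58.21 = 6.189.
η_II = COP_actual/COP_Carnot = 1.555/6.189 = 0.2513.

0.251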